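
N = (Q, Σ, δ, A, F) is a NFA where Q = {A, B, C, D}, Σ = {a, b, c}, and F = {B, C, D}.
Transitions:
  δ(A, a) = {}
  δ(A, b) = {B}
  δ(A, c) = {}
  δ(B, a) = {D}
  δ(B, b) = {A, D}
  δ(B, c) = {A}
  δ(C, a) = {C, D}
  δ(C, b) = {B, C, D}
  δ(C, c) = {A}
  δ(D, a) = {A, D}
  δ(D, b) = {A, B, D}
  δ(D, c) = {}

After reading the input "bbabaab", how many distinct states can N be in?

3

Start: {A}
read b: {B}
read b: {A, D}
read a: {A, D}
read b: {A, B, D}
read a: {A, D}
read a: {A, D}
read b: {A, B, D}
Final reachable set {A, B, D} has 3 states.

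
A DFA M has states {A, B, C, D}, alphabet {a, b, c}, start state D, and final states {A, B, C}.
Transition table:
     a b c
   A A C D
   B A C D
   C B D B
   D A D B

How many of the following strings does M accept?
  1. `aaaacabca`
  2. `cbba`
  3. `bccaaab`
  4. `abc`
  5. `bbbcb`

5

`aaaacabca`: accepted
`cbba`: accepted
`bccaaab`: accepted
`abc`: accepted
`bbbcb`: accepted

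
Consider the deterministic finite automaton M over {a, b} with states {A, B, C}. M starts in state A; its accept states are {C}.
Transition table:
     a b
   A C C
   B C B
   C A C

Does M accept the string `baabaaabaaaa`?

accepted

A --b--> C
C --a--> A
A --a--> C
C --b--> C
C --a--> A
A --a--> C
C --a--> A
A --b--> C
C --a--> A
A --a--> C
C --a--> A
A --a--> C
End in state C, which is an accepting state.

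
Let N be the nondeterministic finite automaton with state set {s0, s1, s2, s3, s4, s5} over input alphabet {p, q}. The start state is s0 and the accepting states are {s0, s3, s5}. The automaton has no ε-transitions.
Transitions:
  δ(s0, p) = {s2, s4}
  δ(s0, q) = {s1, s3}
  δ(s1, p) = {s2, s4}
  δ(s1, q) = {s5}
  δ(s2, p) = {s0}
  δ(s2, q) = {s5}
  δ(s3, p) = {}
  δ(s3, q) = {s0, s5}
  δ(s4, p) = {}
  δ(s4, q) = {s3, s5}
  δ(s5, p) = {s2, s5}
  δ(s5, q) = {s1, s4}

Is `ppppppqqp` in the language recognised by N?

Start: {s0}
read p: {s2, s4}
read p: {s0}
read p: {s2, s4}
read p: {s0}
read p: {s2, s4}
read p: {s0}
read q: {s1, s3}
read q: {s0, s5}
read p: {s2, s4, s5}
Reachable ∩ accepting = {s5} — nonempty.

accepted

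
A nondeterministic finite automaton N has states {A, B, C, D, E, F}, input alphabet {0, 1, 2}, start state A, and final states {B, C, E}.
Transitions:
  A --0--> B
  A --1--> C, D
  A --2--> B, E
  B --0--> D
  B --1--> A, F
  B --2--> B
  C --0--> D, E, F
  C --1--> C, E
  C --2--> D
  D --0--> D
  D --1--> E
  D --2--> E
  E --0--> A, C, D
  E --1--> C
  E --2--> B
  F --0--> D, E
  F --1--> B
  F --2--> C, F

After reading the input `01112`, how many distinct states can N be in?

Start: {A}
read 0: {B}
read 1: {A, F}
read 1: {B, C, D}
read 1: {A, C, E, F}
read 2: {B, C, D, E, F}
Final reachable set {B, C, D, E, F} has 5 states.

5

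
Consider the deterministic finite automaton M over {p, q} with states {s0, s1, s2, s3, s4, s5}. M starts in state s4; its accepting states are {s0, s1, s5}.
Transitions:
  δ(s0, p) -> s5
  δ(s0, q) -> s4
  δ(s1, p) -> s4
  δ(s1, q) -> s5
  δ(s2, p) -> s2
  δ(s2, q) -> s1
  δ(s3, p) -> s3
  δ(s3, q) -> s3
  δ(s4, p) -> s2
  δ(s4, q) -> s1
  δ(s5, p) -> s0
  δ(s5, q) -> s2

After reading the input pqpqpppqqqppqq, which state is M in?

s5

s4 --p--> s2
s2 --q--> s1
s1 --p--> s4
s4 --q--> s1
s1 --p--> s4
s4 --p--> s2
s2 --p--> s2
s2 --q--> s1
s1 --q--> s5
s5 --q--> s2
s2 --p--> s2
s2 --p--> s2
s2 --q--> s1
s1 --q--> s5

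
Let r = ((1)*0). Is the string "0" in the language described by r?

yes

Split as ε·0: (1)* matches ε and 0 matches 0.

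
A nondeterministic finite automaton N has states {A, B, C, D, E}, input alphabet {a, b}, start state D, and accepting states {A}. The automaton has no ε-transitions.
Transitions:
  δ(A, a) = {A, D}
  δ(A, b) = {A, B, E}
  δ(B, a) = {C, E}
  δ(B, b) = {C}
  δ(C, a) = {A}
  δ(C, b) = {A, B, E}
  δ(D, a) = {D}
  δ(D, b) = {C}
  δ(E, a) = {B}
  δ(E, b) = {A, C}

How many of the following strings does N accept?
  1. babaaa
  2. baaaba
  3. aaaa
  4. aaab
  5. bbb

babaaa: accepted
baaaba: accepted
aaaa: rejected
aaab: rejected
bbb: accepted

3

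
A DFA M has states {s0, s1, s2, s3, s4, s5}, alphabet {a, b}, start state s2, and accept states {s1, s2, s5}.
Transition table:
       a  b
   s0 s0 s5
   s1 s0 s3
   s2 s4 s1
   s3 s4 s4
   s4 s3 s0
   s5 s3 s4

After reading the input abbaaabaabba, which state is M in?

s2 --a--> s4
s4 --b--> s0
s0 --b--> s5
s5 --a--> s3
s3 --a--> s4
s4 --a--> s3
s3 --b--> s4
s4 --a--> s3
s3 --a--> s4
s4 --b--> s0
s0 --b--> s5
s5 --a--> s3

s3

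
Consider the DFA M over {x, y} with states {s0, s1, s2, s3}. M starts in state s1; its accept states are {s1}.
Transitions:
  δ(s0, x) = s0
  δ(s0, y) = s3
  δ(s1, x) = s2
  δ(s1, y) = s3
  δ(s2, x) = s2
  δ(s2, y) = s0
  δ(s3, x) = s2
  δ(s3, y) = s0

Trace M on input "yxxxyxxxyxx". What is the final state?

s1 --y--> s3
s3 --x--> s2
s2 --x--> s2
s2 --x--> s2
s2 --y--> s0
s0 --x--> s0
s0 --x--> s0
s0 --x--> s0
s0 --y--> s3
s3 --x--> s2
s2 --x--> s2

s2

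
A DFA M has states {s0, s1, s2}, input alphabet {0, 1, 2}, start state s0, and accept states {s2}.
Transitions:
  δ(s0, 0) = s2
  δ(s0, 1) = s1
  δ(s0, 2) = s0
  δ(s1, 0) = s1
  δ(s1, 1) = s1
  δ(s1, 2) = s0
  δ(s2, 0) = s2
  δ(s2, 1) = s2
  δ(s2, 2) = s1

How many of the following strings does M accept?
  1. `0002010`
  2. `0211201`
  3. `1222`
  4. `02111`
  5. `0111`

2

`0002010`: rejected
`0211201`: accepted
`1222`: rejected
`02111`: rejected
`0111`: accepted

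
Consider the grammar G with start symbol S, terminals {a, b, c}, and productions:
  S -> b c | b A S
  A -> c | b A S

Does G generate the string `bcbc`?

S ⇒ bAS ⇒ bcS ⇒ bcbc

yes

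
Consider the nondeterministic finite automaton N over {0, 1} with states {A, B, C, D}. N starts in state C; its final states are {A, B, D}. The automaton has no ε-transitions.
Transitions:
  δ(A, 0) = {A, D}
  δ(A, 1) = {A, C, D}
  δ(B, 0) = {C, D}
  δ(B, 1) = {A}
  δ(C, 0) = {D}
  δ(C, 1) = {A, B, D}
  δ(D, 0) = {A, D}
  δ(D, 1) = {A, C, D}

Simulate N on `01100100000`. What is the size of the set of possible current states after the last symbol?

2

Start: {C}
read 0: {D}
read 1: {A, C, D}
read 1: {A, B, C, D}
read 0: {A, C, D}
read 0: {A, D}
read 1: {A, C, D}
read 0: {A, D}
read 0: {A, D}
read 0: {A, D}
read 0: {A, D}
read 0: {A, D}
Final reachable set {A, D} has 2 states.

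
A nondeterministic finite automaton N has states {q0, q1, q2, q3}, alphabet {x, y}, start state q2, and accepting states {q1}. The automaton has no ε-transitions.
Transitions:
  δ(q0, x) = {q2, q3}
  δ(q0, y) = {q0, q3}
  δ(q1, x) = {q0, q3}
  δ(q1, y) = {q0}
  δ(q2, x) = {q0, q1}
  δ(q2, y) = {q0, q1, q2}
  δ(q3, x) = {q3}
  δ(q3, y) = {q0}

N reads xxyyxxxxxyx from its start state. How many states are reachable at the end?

Start: {q2}
read x: {q0, q1}
read x: {q0, q2, q3}
read y: {q0, q1, q2, q3}
read y: {q0, q1, q2, q3}
read x: {q0, q1, q2, q3}
read x: {q0, q1, q2, q3}
read x: {q0, q1, q2, q3}
read x: {q0, q1, q2, q3}
read x: {q0, q1, q2, q3}
read y: {q0, q1, q2, q3}
read x: {q0, q1, q2, q3}
Final reachable set {q0, q1, q2, q3} has 4 states.

4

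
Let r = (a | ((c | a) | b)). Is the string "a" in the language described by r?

yes

The left alternative a matches a.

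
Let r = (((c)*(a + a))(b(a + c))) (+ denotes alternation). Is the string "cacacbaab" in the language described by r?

no

No split of cacacbaab into u·v has ((c)*(a+a)) matching u and (b(a+c)) matching v.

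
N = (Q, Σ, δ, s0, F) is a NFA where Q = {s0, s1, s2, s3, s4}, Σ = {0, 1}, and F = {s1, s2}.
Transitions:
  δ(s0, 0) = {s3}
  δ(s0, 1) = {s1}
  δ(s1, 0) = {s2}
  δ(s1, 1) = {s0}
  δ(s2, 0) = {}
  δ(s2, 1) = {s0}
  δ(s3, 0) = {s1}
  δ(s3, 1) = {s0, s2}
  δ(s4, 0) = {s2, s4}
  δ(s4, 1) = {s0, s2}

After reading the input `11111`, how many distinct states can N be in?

Start: {s0}
read 1: {s1}
read 1: {s0}
read 1: {s1}
read 1: {s0}
read 1: {s1}
Final reachable set {s1} has 1 state.

1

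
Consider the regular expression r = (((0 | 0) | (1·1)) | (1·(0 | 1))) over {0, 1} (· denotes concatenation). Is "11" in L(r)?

yes

The left alternative ((0|0)|(1·1)) matches 11.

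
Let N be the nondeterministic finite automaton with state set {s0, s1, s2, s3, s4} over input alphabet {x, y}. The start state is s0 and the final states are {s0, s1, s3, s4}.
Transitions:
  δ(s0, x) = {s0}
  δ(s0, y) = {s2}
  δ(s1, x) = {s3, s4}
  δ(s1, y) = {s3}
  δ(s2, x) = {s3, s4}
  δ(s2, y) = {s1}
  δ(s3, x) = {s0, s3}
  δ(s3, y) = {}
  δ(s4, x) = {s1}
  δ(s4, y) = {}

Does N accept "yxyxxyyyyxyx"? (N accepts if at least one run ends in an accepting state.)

Start: {s0}
read y: {s2}
read x: {s3, s4}
read y: {}
The reachable set is empty and stays empty for the remaining 9 symbols.
Reachable ∩ accepting = {} — empty.

rejected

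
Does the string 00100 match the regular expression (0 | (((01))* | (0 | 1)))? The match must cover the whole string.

Neither 0 nor (((01))*|(0|1)) matches 00100.

no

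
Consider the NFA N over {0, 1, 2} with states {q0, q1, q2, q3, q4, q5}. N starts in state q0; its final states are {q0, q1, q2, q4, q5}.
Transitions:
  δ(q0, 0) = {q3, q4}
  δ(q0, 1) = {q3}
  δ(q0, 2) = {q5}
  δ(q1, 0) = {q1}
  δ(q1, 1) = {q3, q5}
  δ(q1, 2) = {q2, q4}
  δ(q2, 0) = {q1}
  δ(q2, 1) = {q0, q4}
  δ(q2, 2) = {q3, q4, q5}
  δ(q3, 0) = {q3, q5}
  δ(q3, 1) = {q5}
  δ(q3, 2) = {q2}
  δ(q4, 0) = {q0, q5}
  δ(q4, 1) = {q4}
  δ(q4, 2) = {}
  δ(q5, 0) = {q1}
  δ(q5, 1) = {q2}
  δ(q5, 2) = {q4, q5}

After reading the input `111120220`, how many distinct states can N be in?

4

Start: {q0}
read 1: {q3}
read 1: {q5}
read 1: {q2}
read 1: {q0, q4}
read 2: {q5}
read 0: {q1}
read 2: {q2, q4}
read 2: {q3, q4, q5}
read 0: {q0, q1, q3, q5}
Final reachable set {q0, q1, q3, q5} has 4 states.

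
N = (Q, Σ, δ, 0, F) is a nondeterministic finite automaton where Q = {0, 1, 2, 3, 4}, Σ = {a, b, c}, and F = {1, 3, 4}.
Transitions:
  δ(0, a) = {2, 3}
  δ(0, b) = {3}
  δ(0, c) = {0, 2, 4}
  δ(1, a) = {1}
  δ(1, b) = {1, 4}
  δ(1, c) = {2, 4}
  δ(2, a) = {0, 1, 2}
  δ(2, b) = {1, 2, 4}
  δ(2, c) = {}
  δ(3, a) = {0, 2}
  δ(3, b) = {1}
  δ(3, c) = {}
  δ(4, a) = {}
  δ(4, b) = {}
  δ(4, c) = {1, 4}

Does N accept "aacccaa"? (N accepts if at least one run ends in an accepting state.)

Start: {0}
read a: {2, 3}
read a: {0, 1, 2}
read c: {0, 2, 4}
read c: {0, 1, 2, 4}
read c: {0, 1, 2, 4}
read a: {0, 1, 2, 3}
read a: {0, 1, 2, 3}
Reachable ∩ accepting = {1, 3} — nonempty.

accepted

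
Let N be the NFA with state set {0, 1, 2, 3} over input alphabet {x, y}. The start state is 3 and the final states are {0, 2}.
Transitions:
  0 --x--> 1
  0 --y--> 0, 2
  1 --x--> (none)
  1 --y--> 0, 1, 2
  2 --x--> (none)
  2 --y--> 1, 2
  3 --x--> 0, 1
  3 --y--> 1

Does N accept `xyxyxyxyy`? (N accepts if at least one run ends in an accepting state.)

Start: {3}
read x: {0, 1}
read y: {0, 1, 2}
read x: {1}
read y: {0, 1, 2}
read x: {1}
read y: {0, 1, 2}
read x: {1}
read y: {0, 1, 2}
read y: {0, 1, 2}
Reachable ∩ accepting = {0, 2} — nonempty.

accepted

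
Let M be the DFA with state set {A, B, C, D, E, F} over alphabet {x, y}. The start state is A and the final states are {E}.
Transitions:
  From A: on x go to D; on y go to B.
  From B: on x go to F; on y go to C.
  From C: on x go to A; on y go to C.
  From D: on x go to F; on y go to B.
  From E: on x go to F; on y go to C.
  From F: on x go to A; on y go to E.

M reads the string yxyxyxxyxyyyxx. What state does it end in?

A --y--> B
B --x--> F
F --y--> E
E --x--> F
F --y--> E
E --x--> F
F --x--> A
A --y--> B
B --x--> F
F --y--> E
E --y--> C
C --y--> C
C --x--> A
A --x--> D

D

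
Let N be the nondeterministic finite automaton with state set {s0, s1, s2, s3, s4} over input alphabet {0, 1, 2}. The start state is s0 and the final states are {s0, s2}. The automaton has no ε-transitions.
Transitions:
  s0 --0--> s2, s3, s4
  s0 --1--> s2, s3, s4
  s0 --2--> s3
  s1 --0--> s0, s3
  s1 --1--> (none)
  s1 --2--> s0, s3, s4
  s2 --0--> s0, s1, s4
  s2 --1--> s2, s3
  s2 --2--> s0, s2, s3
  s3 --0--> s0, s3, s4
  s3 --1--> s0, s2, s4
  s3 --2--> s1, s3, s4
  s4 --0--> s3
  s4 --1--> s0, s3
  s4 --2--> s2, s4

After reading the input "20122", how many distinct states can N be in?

5

Start: {s0}
read 2: {s3}
read 0: {s0, s3, s4}
read 1: {s0, s2, s3, s4}
read 2: {s0, s1, s2, s3, s4}
read 2: {s0, s1, s2, s3, s4}
Final reachable set {s0, s1, s2, s3, s4} has 5 states.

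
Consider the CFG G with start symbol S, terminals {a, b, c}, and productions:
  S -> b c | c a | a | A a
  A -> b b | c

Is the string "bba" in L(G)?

S ⇒ Aa ⇒ bba

yes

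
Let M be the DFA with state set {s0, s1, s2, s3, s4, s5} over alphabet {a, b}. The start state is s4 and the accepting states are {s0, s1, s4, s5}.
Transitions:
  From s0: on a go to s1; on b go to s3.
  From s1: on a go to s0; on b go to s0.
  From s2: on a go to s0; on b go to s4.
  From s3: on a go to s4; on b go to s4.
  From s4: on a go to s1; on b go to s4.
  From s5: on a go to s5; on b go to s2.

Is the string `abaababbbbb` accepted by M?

accepted

s4 --a--> s1
s1 --b--> s0
s0 --a--> s1
s1 --a--> s0
s0 --b--> s3
s3 --a--> s4
s4 --b--> s4
s4 --b--> s4
s4 --b--> s4
s4 --b--> s4
s4 --b--> s4
End in state s4, which is an accepting state.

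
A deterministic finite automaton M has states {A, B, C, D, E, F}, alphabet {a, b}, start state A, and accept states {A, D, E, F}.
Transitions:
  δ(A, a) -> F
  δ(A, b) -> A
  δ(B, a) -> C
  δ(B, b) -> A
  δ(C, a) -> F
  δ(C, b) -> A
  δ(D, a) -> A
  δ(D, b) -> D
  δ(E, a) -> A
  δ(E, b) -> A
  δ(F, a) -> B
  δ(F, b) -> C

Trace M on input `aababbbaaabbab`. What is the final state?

A --a--> F
F --a--> B
B --b--> A
A --a--> F
F --b--> C
C --b--> A
A --b--> A
A --a--> F
F --a--> B
B --a--> C
C --b--> A
A --b--> A
A --a--> F
F --b--> C

C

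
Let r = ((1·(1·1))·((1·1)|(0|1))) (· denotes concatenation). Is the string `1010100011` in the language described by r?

No split of 1010100011 into u·v has (1·(1·1)) matching u and ((1·1)|(0|1)) matching v.

no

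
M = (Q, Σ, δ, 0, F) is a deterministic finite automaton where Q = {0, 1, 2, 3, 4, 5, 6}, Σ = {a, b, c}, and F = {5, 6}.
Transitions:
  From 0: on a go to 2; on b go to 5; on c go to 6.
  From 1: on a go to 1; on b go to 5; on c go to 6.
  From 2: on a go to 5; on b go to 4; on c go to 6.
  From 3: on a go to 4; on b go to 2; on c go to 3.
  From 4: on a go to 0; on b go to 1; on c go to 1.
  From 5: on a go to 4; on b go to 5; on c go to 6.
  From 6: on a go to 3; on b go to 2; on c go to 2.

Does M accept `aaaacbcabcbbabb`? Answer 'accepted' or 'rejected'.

0 --a--> 2
2 --a--> 5
5 --a--> 4
4 --a--> 0
0 --c--> 6
6 --b--> 2
2 --c--> 6
6 --a--> 3
3 --b--> 2
2 --c--> 6
6 --b--> 2
2 --b--> 4
4 --a--> 0
0 --b--> 5
5 --b--> 5
End in state 5, which is an accepting state.

accepted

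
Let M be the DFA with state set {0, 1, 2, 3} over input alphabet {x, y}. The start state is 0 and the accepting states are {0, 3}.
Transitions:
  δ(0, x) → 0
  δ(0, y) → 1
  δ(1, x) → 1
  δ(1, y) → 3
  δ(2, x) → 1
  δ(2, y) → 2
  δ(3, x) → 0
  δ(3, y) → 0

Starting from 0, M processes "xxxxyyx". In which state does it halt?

0

0 --x--> 0
0 --x--> 0
0 --x--> 0
0 --x--> 0
0 --y--> 1
1 --y--> 3
3 --x--> 0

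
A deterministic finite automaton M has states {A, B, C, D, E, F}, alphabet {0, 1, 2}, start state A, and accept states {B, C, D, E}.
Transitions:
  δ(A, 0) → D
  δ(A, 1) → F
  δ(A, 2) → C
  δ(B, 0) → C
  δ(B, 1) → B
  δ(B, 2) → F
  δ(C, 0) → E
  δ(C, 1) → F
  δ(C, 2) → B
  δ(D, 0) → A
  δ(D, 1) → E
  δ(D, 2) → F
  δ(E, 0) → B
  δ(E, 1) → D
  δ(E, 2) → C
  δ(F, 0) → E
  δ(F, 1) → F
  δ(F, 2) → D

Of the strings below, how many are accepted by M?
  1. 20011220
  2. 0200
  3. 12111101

20011220: rejected
0200: accepted
12111101: rejected

1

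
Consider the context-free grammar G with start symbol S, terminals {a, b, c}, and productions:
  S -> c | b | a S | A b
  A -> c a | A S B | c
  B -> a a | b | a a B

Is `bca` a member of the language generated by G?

no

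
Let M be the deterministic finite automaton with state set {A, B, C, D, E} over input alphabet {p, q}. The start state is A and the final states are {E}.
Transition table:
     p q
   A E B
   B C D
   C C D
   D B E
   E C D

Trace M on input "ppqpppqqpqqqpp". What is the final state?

A --p--> E
E --p--> C
C --q--> D
D --p--> B
B --p--> C
C --p--> C
C --q--> D
D --q--> E
E --p--> C
C --q--> D
D --q--> E
E --q--> D
D --p--> B
B --p--> C

C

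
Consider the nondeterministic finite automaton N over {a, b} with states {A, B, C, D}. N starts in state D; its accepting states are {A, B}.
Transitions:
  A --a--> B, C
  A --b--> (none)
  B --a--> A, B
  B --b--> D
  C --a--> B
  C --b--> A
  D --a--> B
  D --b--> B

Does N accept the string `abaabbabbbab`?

rejected

Start: {D}
read a: {B}
read b: {D}
read a: {B}
read a: {A, B}
read b: {D}
read b: {B}
read a: {A, B}
read b: {D}
read b: {B}
read b: {D}
read a: {B}
read b: {D}
Reachable ∩ accepting = {} — empty.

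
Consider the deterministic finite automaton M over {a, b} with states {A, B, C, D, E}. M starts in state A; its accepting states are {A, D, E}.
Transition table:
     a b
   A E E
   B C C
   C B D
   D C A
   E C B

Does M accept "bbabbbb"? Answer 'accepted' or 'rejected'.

rejected

A --b--> E
E --b--> B
B --a--> C
C --b--> D
D --b--> A
A --b--> E
E --b--> B
End in state B, which is not an accepting state.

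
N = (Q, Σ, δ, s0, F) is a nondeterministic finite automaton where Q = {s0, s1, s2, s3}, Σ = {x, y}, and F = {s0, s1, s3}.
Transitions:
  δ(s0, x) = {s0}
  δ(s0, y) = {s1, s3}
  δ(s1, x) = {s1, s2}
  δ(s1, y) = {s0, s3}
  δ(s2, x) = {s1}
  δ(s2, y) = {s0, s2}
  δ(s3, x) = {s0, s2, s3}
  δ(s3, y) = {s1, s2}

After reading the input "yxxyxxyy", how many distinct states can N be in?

4

Start: {s0}
read y: {s1, s3}
read x: {s0, s1, s2, s3}
read x: {s0, s1, s2, s3}
read y: {s0, s1, s2, s3}
read x: {s0, s1, s2, s3}
read x: {s0, s1, s2, s3}
read y: {s0, s1, s2, s3}
read y: {s0, s1, s2, s3}
Final reachable set {s0, s1, s2, s3} has 4 states.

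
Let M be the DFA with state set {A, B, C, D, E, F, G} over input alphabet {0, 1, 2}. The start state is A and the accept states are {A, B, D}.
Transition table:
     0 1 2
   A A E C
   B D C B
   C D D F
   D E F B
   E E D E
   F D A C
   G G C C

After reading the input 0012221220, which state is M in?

D

A --0--> A
A --0--> A
A --1--> E
E --2--> E
E --2--> E
E --2--> E
E --1--> D
D --2--> B
B --2--> B
B --0--> D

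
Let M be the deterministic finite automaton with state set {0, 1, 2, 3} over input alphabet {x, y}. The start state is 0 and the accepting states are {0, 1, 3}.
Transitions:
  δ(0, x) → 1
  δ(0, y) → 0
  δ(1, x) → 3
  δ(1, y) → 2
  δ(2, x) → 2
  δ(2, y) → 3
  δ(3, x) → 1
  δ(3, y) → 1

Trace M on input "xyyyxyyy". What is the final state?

3

0 --x--> 1
1 --y--> 2
2 --y--> 3
3 --y--> 1
1 --x--> 3
3 --y--> 1
1 --y--> 2
2 --y--> 3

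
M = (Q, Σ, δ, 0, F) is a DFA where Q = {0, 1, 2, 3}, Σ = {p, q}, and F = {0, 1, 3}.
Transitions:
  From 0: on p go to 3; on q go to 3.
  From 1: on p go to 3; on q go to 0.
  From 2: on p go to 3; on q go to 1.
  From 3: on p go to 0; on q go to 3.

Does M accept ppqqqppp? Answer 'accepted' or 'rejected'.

0 --p--> 3
3 --p--> 0
0 --q--> 3
3 --q--> 3
3 --q--> 3
3 --p--> 0
0 --p--> 3
3 --p--> 0
End in state 0, which is an accepting state.

accepted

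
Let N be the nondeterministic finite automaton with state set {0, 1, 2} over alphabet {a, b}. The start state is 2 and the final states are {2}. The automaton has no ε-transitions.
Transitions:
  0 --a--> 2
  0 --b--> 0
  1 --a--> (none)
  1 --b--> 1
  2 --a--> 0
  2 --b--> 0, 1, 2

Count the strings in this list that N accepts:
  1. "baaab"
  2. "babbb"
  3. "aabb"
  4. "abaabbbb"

"baaab": accepted
"babbb": accepted
"aabb": accepted
"abaabbbb": rejected

3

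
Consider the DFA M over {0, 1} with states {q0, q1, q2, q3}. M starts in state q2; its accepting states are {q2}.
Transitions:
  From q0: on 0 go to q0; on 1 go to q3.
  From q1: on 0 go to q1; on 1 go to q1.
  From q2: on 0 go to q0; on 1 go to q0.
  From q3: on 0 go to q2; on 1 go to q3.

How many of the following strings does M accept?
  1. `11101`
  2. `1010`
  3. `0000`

1

`11101`: rejected
`1010`: accepted
`0000`: rejected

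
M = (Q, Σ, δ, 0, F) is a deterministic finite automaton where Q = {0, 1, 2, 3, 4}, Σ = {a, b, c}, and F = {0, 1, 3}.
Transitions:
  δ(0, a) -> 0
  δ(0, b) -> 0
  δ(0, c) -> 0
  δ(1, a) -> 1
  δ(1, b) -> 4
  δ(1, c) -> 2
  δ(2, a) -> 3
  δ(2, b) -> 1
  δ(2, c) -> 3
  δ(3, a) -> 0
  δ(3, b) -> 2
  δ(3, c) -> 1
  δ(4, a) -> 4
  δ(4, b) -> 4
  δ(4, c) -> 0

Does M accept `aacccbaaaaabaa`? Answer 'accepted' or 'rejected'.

0 --a--> 0
0 --a--> 0
0 --c--> 0
0 --c--> 0
0 --c--> 0
0 --b--> 0
0 --a--> 0
0 --a--> 0
0 --a--> 0
0 --a--> 0
0 --a--> 0
0 --b--> 0
0 --a--> 0
0 --a--> 0
End in state 0, which is an accepting state.

accepted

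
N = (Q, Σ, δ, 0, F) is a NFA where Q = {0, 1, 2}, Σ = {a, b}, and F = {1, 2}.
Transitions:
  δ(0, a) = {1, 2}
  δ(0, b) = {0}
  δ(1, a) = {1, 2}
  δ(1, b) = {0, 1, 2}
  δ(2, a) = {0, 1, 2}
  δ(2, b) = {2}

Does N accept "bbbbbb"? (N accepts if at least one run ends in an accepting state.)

Start: {0}
read b: {0}
read b: {0}
read b: {0}
read b: {0}
read b: {0}
read b: {0}
Reachable ∩ accepting = {} — empty.

rejected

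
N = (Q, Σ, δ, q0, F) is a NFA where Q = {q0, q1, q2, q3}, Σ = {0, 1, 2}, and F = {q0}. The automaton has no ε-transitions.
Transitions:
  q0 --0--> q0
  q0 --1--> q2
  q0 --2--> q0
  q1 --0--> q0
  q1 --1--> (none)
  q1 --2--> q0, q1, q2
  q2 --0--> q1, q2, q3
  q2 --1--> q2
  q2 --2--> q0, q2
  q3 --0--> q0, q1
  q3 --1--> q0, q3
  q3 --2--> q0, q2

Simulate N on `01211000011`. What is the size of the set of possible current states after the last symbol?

Start: {q0}
read 0: {q0}
read 1: {q2}
read 2: {q0, q2}
read 1: {q2}
read 1: {q2}
read 0: {q1, q2, q3}
read 0: {q0, q1, q2, q3}
read 0: {q0, q1, q2, q3}
read 0: {q0, q1, q2, q3}
read 1: {q0, q2, q3}
read 1: {q0, q2, q3}
Final reachable set {q0, q2, q3} has 3 states.

3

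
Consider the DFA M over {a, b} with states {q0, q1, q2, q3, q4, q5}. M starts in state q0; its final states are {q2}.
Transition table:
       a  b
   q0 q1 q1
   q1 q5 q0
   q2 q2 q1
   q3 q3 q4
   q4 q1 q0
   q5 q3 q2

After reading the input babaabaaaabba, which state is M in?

q0 --b--> q1
q1 --a--> q5
q5 --b--> q2
q2 --a--> q2
q2 --a--> q2
q2 --b--> q1
q1 --a--> q5
q5 --a--> q3
q3 --a--> q3
q3 --a--> q3
q3 --b--> q4
q4 --b--> q0
q0 --a--> q1

q1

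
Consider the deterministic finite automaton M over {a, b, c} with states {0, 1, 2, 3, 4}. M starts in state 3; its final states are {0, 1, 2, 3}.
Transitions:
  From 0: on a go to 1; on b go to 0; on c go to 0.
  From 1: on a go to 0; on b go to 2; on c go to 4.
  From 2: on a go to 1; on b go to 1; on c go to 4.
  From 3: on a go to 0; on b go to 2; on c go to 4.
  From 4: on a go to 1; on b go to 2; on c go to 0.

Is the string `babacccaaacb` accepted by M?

accepted

3 --b--> 2
2 --a--> 1
1 --b--> 2
2 --a--> 1
1 --c--> 4
4 --c--> 0
0 --c--> 0
0 --a--> 1
1 --a--> 0
0 --a--> 1
1 --c--> 4
4 --b--> 2
End in state 2, which is an accepting state.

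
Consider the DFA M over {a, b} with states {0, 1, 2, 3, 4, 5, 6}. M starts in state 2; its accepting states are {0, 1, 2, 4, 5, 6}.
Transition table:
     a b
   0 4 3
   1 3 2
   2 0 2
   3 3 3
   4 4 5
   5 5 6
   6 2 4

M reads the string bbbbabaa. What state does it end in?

3

2 --b--> 2
2 --b--> 2
2 --b--> 2
2 --b--> 2
2 --a--> 0
0 --b--> 3
3 --a--> 3
3 --a--> 3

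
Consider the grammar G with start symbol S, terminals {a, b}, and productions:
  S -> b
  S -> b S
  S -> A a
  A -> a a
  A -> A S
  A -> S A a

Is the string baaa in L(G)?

S ⇒ bS ⇒ bAa ⇒ baaa

yes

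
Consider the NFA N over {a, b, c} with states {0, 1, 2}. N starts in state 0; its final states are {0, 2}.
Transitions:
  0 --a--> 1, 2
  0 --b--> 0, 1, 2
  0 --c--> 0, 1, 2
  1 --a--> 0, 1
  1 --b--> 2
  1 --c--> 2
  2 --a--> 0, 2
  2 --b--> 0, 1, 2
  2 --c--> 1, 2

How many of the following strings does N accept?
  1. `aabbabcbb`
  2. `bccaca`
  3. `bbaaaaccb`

3

`aabbabcbb`: accepted
`bccaca`: accepted
`bbaaaaccb`: accepted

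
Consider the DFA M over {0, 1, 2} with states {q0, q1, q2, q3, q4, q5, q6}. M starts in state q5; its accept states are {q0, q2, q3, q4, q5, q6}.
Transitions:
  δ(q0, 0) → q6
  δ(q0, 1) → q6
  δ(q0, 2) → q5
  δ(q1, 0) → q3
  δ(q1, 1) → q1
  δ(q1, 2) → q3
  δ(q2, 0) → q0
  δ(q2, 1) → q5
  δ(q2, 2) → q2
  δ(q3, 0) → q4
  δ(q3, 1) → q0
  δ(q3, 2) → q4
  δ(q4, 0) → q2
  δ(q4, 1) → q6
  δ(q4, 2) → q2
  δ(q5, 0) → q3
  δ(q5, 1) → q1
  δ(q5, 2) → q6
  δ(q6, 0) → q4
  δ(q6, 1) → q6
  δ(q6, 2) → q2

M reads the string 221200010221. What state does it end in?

q5 --2--> q6
q6 --2--> q2
q2 --1--> q5
q5 --2--> q6
q6 --0--> q4
q4 --0--> q2
q2 --0--> q0
q0 --1--> q6
q6 --0--> q4
q4 --2--> q2
q2 --2--> q2
q2 --1--> q5

q5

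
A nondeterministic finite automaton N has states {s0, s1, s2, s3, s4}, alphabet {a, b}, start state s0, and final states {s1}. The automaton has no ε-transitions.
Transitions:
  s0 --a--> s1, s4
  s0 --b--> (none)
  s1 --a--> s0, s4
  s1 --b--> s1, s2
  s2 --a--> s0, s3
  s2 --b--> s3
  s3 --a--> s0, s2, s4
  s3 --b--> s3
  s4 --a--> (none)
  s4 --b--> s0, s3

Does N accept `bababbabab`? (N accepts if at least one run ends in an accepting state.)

Start: {s0}
read b: {}
The reachable set is empty and stays empty for the remaining 9 symbols.
Reachable ∩ accepting = {} — empty.

rejected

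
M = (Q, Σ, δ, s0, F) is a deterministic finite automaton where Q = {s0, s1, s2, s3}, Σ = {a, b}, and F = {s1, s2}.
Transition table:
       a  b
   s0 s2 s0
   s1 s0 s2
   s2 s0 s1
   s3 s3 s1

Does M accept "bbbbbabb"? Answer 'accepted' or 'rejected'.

accepted

s0 --b--> s0
s0 --b--> s0
s0 --b--> s0
s0 --b--> s0
s0 --b--> s0
s0 --a--> s2
s2 --b--> s1
s1 --b--> s2
End in state s2, which is an accepting state.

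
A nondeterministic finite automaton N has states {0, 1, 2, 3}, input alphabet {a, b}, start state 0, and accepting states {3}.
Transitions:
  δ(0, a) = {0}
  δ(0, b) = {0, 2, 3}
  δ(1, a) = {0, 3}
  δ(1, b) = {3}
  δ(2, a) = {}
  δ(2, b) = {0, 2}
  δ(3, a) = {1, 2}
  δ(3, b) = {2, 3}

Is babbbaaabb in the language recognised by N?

accepted

Start: {0}
read b: {0, 2, 3}
read a: {0, 1, 2}
read b: {0, 2, 3}
read b: {0, 2, 3}
read b: {0, 2, 3}
read a: {0, 1, 2}
read a: {0, 3}
read a: {0, 1, 2}
read b: {0, 2, 3}
read b: {0, 2, 3}
Reachable ∩ accepting = {3} — nonempty.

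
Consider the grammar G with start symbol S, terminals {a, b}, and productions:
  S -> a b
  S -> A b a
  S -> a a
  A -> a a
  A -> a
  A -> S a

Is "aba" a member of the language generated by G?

S ⇒ Aba ⇒ aba

yes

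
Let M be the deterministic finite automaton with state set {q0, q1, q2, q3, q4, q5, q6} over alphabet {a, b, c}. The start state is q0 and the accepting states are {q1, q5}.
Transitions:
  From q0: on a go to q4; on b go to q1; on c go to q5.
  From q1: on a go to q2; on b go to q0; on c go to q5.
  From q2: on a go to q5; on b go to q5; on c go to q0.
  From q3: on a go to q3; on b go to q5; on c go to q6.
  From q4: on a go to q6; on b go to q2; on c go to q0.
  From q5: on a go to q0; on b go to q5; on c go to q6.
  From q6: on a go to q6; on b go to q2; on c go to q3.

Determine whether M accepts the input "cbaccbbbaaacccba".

q0 --c--> q5
q5 --b--> q5
q5 --a--> q0
q0 --c--> q5
q5 --c--> q6
q6 --b--> q2
q2 --b--> q5
q5 --b--> q5
q5 --a--> q0
q0 --a--> q4
q4 --a--> q6
q6 --c--> q3
q3 --c--> q6
q6 --c--> q3
q3 --b--> q5
q5 --a--> q0
End in state q0, which is not an accepting state.

rejected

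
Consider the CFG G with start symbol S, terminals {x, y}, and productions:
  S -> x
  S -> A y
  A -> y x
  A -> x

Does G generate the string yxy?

yes

S ⇒ Ay ⇒ yxy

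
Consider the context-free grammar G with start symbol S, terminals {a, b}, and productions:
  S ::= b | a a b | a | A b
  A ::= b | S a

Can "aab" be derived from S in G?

yes

S ⇒ aab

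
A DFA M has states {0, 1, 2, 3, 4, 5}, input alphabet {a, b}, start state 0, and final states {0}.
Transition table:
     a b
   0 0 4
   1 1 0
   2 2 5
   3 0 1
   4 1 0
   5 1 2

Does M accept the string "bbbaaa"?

0 --b--> 4
4 --b--> 0
0 --b--> 4
4 --a--> 1
1 --a--> 1
1 --a--> 1
End in state 1, which is not an accepting state.

rejected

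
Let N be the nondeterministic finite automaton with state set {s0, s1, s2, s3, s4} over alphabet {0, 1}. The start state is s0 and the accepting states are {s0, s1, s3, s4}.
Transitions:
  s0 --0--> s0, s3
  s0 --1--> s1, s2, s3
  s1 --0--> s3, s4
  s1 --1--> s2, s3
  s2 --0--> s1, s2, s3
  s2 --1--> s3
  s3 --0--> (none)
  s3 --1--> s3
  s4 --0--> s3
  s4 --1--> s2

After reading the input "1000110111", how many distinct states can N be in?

Start: {s0}
read 1: {s1, s2, s3}
read 0: {s1, s2, s3, s4}
read 0: {s1, s2, s3, s4}
read 0: {s1, s2, s3, s4}
read 1: {s2, s3}
read 1: {s3}
read 0: {}
The reachable set is empty and stays empty for the remaining 3 symbols.
Final reachable set {} has 0 states.

0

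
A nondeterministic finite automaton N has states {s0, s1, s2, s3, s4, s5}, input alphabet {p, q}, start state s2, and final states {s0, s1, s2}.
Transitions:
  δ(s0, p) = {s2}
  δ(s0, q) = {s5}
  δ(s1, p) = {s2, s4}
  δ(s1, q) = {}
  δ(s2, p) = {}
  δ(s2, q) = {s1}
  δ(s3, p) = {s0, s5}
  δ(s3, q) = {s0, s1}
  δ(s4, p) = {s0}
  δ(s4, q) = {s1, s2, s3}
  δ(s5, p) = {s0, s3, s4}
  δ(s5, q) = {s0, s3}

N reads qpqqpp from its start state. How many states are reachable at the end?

1

Start: {s2}
read q: {s1}
read p: {s2, s4}
read q: {s1, s2, s3}
read q: {s0, s1}
read p: {s2, s4}
read p: {s0}
Final reachable set {s0} has 1 state.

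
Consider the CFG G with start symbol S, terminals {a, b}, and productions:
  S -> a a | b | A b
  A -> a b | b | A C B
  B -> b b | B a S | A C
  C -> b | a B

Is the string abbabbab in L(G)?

no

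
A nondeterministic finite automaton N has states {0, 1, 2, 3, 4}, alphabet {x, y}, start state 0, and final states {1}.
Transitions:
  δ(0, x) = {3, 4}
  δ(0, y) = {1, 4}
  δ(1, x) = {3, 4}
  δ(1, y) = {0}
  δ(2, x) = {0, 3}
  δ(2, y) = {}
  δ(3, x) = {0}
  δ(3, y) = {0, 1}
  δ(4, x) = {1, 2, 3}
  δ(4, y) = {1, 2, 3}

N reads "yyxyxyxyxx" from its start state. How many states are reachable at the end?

5

Start: {0}
read y: {1, 4}
read y: {0, 1, 2, 3}
read x: {0, 3, 4}
read y: {0, 1, 2, 3, 4}
read x: {0, 1, 2, 3, 4}
read y: {0, 1, 2, 3, 4}
read x: {0, 1, 2, 3, 4}
read y: {0, 1, 2, 3, 4}
read x: {0, 1, 2, 3, 4}
read x: {0, 1, 2, 3, 4}
Final reachable set {0, 1, 2, 3, 4} has 5 states.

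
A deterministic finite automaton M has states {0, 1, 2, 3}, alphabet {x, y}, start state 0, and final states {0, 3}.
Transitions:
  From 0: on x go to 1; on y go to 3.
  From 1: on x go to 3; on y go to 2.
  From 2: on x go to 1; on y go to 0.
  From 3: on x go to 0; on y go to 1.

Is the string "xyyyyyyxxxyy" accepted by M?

0 --x--> 1
1 --y--> 2
2 --y--> 0
0 --y--> 3
3 --y--> 1
1 --y--> 2
2 --y--> 0
0 --x--> 1
1 --x--> 3
3 --x--> 0
0 --y--> 3
3 --y--> 1
End in state 1, which is not an accepting state.

rejected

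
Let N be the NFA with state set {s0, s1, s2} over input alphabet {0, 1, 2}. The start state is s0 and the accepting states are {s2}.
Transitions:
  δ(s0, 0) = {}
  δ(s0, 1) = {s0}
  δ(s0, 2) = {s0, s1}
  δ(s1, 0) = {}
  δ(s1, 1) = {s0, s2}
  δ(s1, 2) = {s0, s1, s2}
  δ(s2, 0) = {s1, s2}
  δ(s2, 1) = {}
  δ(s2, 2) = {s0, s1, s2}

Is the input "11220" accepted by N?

Start: {s0}
read 1: {s0}
read 1: {s0}
read 2: {s0, s1}
read 2: {s0, s1, s2}
read 0: {s1, s2}
Reachable ∩ accepting = {s2} — nonempty.

accepted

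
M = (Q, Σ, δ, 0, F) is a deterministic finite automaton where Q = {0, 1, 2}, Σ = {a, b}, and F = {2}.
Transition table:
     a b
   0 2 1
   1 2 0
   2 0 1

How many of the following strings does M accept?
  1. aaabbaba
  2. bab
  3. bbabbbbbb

aaabbaba: accepted
bab: rejected
bbabbbbbb: rejected

1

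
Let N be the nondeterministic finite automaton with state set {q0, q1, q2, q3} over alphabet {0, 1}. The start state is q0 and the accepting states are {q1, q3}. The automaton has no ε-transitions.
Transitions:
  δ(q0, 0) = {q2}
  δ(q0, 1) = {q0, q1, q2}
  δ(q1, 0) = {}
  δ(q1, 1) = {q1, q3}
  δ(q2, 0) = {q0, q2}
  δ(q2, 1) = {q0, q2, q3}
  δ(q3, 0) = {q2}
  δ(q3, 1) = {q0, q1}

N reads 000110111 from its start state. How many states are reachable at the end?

Start: {q0}
read 0: {q2}
read 0: {q0, q2}
read 0: {q0, q2}
read 1: {q0, q1, q2, q3}
read 1: {q0, q1, q2, q3}
read 0: {q0, q2}
read 1: {q0, q1, q2, q3}
read 1: {q0, q1, q2, q3}
read 1: {q0, q1, q2, q3}
Final reachable set {q0, q1, q2, q3} has 4 states.

4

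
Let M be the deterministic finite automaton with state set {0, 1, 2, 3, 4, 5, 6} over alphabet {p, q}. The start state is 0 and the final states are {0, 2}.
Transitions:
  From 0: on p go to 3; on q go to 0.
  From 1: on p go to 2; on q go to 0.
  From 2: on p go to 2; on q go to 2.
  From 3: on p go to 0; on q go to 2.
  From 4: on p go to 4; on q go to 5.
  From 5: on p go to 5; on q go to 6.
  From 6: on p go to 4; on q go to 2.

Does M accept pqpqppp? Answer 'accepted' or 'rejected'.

0 --p--> 3
3 --q--> 2
2 --p--> 2
2 --q--> 2
2 --p--> 2
2 --p--> 2
2 --p--> 2
End in state 2, which is an accepting state.

accepted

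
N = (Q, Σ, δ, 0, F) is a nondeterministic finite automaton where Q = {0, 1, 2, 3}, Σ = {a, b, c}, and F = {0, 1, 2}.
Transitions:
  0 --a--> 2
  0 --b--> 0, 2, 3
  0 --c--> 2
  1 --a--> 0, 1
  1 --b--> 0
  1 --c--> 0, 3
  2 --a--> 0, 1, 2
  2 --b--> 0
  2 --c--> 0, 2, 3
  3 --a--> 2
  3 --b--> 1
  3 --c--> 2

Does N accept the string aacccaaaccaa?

Start: {0}
read a: {2}
read a: {0, 1, 2}
read c: {0, 2, 3}
read c: {0, 2, 3}
read c: {0, 2, 3}
read a: {0, 1, 2}
read a: {0, 1, 2}
read a: {0, 1, 2}
read c: {0, 2, 3}
read c: {0, 2, 3}
read a: {0, 1, 2}
read a: {0, 1, 2}
Reachable ∩ accepting = {0, 1, 2} — nonempty.

accepted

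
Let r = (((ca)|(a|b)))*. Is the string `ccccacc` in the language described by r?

ccccacc cannot be split into zero or more pieces each matching ((ca)|(a|b)).

no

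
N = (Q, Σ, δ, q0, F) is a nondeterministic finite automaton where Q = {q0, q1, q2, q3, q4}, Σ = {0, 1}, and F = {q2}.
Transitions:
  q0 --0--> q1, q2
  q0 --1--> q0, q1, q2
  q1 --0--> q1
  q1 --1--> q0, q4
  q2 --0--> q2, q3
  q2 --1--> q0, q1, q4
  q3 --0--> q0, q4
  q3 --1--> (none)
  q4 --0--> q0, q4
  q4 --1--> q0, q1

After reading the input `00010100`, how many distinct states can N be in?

5

Start: {q0}
read 0: {q1, q2}
read 0: {q1, q2, q3}
read 0: {q0, q1, q2, q3, q4}
read 1: {q0, q1, q2, q4}
read 0: {q0, q1, q2, q3, q4}
read 1: {q0, q1, q2, q4}
read 0: {q0, q1, q2, q3, q4}
read 0: {q0, q1, q2, q3, q4}
Final reachable set {q0, q1, q2, q3, q4} has 5 states.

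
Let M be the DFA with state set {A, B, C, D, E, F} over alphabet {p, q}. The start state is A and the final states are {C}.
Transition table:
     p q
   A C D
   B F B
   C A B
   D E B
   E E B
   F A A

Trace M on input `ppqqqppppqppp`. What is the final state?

E

A --p--> C
C --p--> A
A --q--> D
D --q--> B
B --q--> B
B --p--> F
F --p--> A
A --p--> C
C --p--> A
A --q--> D
D --p--> E
E --p--> E
E --p--> E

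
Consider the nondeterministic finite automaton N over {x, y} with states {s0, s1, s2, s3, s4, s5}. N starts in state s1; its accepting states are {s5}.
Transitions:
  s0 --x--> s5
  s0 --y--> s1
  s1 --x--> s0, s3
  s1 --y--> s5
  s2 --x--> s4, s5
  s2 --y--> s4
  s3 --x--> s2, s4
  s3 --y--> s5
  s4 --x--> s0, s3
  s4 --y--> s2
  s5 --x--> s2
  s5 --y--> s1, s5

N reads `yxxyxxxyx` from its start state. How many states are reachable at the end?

5

Start: {s1}
read y: {s5}
read x: {s2}
read x: {s4, s5}
read y: {s1, s2, s5}
read x: {s0, s2, s3, s4, s5}
read x: {s0, s2, s3, s4, s5}
read x: {s0, s2, s3, s4, s5}
read y: {s1, s2, s4, s5}
read x: {s0, s2, s3, s4, s5}
Final reachable set {s0, s2, s3, s4, s5} has 5 states.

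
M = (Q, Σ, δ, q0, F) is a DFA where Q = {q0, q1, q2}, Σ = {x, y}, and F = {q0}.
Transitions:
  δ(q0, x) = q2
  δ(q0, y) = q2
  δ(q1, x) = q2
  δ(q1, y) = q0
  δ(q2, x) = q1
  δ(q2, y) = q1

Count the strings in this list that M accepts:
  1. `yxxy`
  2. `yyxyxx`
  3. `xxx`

`yxxy`: rejected
`yyxyxx`: rejected
`xxx`: rejected

0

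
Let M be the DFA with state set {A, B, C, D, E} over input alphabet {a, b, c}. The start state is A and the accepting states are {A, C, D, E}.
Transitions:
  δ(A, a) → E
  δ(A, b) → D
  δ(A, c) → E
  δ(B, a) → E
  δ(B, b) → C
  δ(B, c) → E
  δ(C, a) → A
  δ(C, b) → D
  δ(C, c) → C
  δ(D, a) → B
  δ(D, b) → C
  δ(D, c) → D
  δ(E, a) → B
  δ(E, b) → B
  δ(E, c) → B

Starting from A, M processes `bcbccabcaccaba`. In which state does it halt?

A --b--> D
D --c--> D
D --b--> C
C --c--> C
C --c--> C
C --a--> A
A --b--> D
D --c--> D
D --a--> B
B --c--> E
E --c--> B
B --a--> E
E --b--> B
B --a--> E

E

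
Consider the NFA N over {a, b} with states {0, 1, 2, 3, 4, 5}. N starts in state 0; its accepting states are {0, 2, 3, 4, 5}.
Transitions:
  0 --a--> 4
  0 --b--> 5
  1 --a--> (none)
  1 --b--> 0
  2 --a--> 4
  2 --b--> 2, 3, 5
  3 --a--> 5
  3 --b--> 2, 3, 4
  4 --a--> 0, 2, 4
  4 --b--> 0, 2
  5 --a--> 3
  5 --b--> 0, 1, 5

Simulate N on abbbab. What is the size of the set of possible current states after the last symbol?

Start: {0}
read a: {4}
read b: {0, 2}
read b: {2, 3, 5}
read b: {0, 1, 2, 3, 4, 5}
read a: {0, 2, 3, 4, 5}
read b: {0, 1, 2, 3, 4, 5}
Final reachable set {0, 1, 2, 3, 4, 5} has 6 states.

6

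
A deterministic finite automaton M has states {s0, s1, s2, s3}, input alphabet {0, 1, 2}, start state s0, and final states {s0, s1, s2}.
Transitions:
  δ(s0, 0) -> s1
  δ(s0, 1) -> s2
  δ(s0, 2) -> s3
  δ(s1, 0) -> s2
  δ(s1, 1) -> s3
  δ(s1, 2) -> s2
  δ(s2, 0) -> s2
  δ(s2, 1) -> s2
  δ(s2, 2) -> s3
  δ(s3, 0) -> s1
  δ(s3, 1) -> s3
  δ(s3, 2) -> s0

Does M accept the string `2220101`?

s0 --2--> s3
s3 --2--> s0
s0 --2--> s3
s3 --0--> s1
s1 --1--> s3
s3 --0--> s1
s1 --1--> s3
End in state s3, which is not an accepting state.

rejected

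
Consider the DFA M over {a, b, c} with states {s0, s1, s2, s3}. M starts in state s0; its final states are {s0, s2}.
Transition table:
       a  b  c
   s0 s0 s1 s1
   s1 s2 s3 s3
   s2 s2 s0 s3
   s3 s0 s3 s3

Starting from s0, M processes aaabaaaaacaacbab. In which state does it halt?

s0 --a--> s0
s0 --a--> s0
s0 --a--> s0
s0 --b--> s1
s1 --a--> s2
s2 --a--> s2
s2 --a--> s2
s2 --a--> s2
s2 --a--> s2
s2 --c--> s3
s3 --a--> s0
s0 --a--> s0
s0 --c--> s1
s1 --b--> s3
s3 --a--> s0
s0 --b--> s1

s1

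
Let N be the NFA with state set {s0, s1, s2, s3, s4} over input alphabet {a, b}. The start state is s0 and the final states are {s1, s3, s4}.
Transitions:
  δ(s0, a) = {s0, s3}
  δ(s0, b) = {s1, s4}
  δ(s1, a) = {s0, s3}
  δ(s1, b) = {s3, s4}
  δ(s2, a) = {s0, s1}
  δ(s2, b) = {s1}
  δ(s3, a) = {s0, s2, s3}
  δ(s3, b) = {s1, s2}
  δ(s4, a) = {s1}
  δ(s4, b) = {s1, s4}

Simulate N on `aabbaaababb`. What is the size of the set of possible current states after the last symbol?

4

Start: {s0}
read a: {s0, s3}
read a: {s0, s2, s3}
read b: {s1, s2, s4}
read b: {s1, s3, s4}
read a: {s0, s1, s2, s3}
read a: {s0, s1, s2, s3}
read a: {s0, s1, s2, s3}
read b: {s1, s2, s3, s4}
read a: {s0, s1, s2, s3}
read b: {s1, s2, s3, s4}
read b: {s1, s2, s3, s4}
Final reachable set {s1, s2, s3, s4} has 4 states.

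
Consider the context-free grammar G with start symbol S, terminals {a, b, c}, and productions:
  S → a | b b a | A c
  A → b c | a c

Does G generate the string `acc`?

S ⇒ Ac ⇒ acc

yes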